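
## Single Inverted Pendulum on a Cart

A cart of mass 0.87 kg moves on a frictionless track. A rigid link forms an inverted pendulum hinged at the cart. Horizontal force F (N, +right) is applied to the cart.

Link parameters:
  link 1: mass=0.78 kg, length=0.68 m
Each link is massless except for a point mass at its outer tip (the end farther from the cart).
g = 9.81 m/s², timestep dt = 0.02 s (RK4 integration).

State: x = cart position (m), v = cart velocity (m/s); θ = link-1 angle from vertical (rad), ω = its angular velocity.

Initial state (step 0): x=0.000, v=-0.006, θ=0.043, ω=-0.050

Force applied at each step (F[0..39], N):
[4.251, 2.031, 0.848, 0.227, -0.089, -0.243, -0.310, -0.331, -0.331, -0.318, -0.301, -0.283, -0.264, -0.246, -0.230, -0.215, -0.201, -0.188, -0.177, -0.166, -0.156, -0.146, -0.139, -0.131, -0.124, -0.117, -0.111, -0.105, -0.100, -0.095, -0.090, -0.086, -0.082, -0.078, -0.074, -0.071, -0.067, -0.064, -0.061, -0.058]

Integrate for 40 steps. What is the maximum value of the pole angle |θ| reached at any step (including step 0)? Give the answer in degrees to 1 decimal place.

Answer: 2.5°

Derivation:
apply F[0]=+4.251 → step 1: x=0.001, v=0.084, θ=0.041, ω=-0.170
apply F[1]=+2.031 → step 2: x=0.003, v=0.124, θ=0.037, ω=-0.218
apply F[2]=+0.848 → step 3: x=0.005, v=0.137, θ=0.032, ω=-0.227
apply F[3]=+0.227 → step 4: x=0.008, v=0.137, θ=0.028, ω=-0.218
apply F[4]=-0.089 → step 5: x=0.011, v=0.131, θ=0.024, ω=-0.201
apply F[5]=-0.243 → step 6: x=0.013, v=0.121, θ=0.020, ω=-0.181
apply F[6]=-0.310 → step 7: x=0.016, v=0.111, θ=0.017, ω=-0.161
apply F[7]=-0.331 → step 8: x=0.018, v=0.101, θ=0.014, ω=-0.141
apply F[8]=-0.331 → step 9: x=0.020, v=0.091, θ=0.011, ω=-0.123
apply F[9]=-0.318 → step 10: x=0.022, v=0.082, θ=0.009, ω=-0.107
apply F[10]=-0.301 → step 11: x=0.023, v=0.074, θ=0.007, ω=-0.093
apply F[11]=-0.283 → step 12: x=0.024, v=0.066, θ=0.005, ω=-0.080
apply F[12]=-0.264 → step 13: x=0.026, v=0.059, θ=0.003, ω=-0.069
apply F[13]=-0.246 → step 14: x=0.027, v=0.053, θ=0.002, ω=-0.059
apply F[14]=-0.230 → step 15: x=0.028, v=0.048, θ=0.001, ω=-0.051
apply F[15]=-0.215 → step 16: x=0.029, v=0.043, θ=0.000, ω=-0.043
apply F[16]=-0.201 → step 17: x=0.030, v=0.038, θ=-0.001, ω=-0.037
apply F[17]=-0.188 → step 18: x=0.030, v=0.034, θ=-0.001, ω=-0.031
apply F[18]=-0.177 → step 19: x=0.031, v=0.030, θ=-0.002, ω=-0.026
apply F[19]=-0.166 → step 20: x=0.031, v=0.027, θ=-0.002, ω=-0.021
apply F[20]=-0.156 → step 21: x=0.032, v=0.024, θ=-0.003, ω=-0.017
apply F[21]=-0.146 → step 22: x=0.032, v=0.021, θ=-0.003, ω=-0.014
apply F[22]=-0.139 → step 23: x=0.033, v=0.018, θ=-0.003, ω=-0.011
apply F[23]=-0.131 → step 24: x=0.033, v=0.016, θ=-0.004, ω=-0.009
apply F[24]=-0.124 → step 25: x=0.033, v=0.014, θ=-0.004, ω=-0.007
apply F[25]=-0.117 → step 26: x=0.034, v=0.012, θ=-0.004, ω=-0.005
apply F[26]=-0.111 → step 27: x=0.034, v=0.010, θ=-0.004, ω=-0.003
apply F[27]=-0.105 → step 28: x=0.034, v=0.008, θ=-0.004, ω=-0.002
apply F[28]=-0.100 → step 29: x=0.034, v=0.006, θ=-0.004, ω=-0.000
apply F[29]=-0.095 → step 30: x=0.034, v=0.005, θ=-0.004, ω=0.001
apply F[30]=-0.090 → step 31: x=0.034, v=0.004, θ=-0.004, ω=0.001
apply F[31]=-0.086 → step 32: x=0.035, v=0.002, θ=-0.004, ω=0.002
apply F[32]=-0.082 → step 33: x=0.035, v=0.001, θ=-0.004, ω=0.003
apply F[33]=-0.078 → step 34: x=0.035, v=-0.000, θ=-0.004, ω=0.003
apply F[34]=-0.074 → step 35: x=0.035, v=-0.001, θ=-0.004, ω=0.004
apply F[35]=-0.071 → step 36: x=0.035, v=-0.002, θ=-0.004, ω=0.004
apply F[36]=-0.067 → step 37: x=0.034, v=-0.003, θ=-0.004, ω=0.004
apply F[37]=-0.064 → step 38: x=0.034, v=-0.004, θ=-0.003, ω=0.005
apply F[38]=-0.061 → step 39: x=0.034, v=-0.005, θ=-0.003, ω=0.005
apply F[39]=-0.058 → step 40: x=0.034, v=-0.005, θ=-0.003, ω=0.005
Max |angle| over trajectory = 0.043 rad = 2.5°.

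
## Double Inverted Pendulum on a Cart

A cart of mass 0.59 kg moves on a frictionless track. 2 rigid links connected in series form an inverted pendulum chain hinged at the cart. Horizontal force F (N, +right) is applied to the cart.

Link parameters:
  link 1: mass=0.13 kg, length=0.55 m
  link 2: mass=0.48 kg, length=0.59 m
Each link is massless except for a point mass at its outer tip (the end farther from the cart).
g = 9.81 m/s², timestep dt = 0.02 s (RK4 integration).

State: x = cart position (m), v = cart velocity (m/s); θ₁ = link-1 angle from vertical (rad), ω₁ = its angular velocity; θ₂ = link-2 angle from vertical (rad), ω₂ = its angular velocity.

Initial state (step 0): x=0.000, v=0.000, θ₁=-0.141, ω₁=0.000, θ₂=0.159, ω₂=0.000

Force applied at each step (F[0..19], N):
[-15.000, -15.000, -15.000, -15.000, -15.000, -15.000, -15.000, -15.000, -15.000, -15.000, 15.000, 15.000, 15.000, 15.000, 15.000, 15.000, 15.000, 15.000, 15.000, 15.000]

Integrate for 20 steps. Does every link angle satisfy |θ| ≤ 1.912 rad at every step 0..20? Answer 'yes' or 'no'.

Answer: yes

Derivation:
apply F[0]=-15.000 → step 1: x=-0.005, v=-0.480, θ₁=-0.137, ω₁=0.443, θ₂=0.164, ω₂=0.462
apply F[1]=-15.000 → step 2: x=-0.019, v=-0.963, θ₁=-0.123, ω₁=0.915, θ₂=0.177, ω₂=0.903
apply F[2]=-15.000 → step 3: x=-0.043, v=-1.452, θ₁=-0.100, ω₁=1.444, θ₂=0.199, ω₂=1.299
apply F[3]=-15.000 → step 4: x=-0.077, v=-1.949, θ₁=-0.065, ω₁=2.062, θ₂=0.229, ω₂=1.624
apply F[4]=-15.000 → step 5: x=-0.121, v=-2.453, θ₁=-0.016, ω₁=2.802, θ₂=0.264, ω₂=1.842
apply F[5]=-15.000 → step 6: x=-0.176, v=-2.961, θ₁=0.048, ω₁=3.691, θ₂=0.302, ω₂=1.911
apply F[6]=-15.000 → step 7: x=-0.240, v=-3.463, θ₁=0.132, ω₁=4.737, θ₂=0.339, ω₂=1.798
apply F[7]=-15.000 → step 8: x=-0.314, v=-3.931, θ₁=0.238, ω₁=5.875, θ₂=0.372, ω₂=1.524
apply F[8]=-15.000 → step 9: x=-0.396, v=-4.320, θ₁=0.366, ω₁=6.869, θ₂=0.400, ω₂=1.273
apply F[9]=-15.000 → step 10: x=-0.486, v=-4.600, θ₁=0.510, ω₁=7.391, θ₂=0.426, ω₂=1.381
apply F[10]=+15.000 → step 11: x=-0.572, v=-4.045, θ₁=0.650, ω₁=6.665, θ₂=0.454, ω₂=1.467
apply F[11]=+15.000 → step 12: x=-0.648, v=-3.540, θ₁=0.778, ω₁=6.207, θ₂=0.484, ω₂=1.455
apply F[12]=+15.000 → step 13: x=-0.714, v=-3.064, θ₁=0.900, ω₁=5.976, θ₂=0.512, ω₂=1.339
apply F[13]=+15.000 → step 14: x=-0.771, v=-2.602, θ₁=1.019, ω₁=5.914, θ₂=0.537, ω₂=1.157
apply F[14]=+15.000 → step 15: x=-0.818, v=-2.141, θ₁=1.137, ω₁=5.976, θ₂=0.558, ω₂=0.946
apply F[15]=+15.000 → step 16: x=-0.856, v=-1.674, θ₁=1.258, ω₁=6.129, θ₂=0.575, ω₂=0.744
apply F[16]=+15.000 → step 17: x=-0.885, v=-1.196, θ₁=1.383, ω₁=6.356, θ₂=0.588, ω₂=0.582
apply F[17]=+15.000 → step 18: x=-0.904, v=-0.703, θ₁=1.513, ω₁=6.647, θ₂=0.598, ω₂=0.491
apply F[18]=+15.000 → step 19: x=-0.913, v=-0.193, θ₁=1.649, ω₁=7.006, θ₂=0.608, ω₂=0.501
apply F[19]=+15.000 → step 20: x=-0.912, v=0.336, θ₁=1.794, ω₁=7.444, θ₂=0.619, ω₂=0.646
Max |angle| over trajectory = 1.794 rad; bound = 1.912 → within bound.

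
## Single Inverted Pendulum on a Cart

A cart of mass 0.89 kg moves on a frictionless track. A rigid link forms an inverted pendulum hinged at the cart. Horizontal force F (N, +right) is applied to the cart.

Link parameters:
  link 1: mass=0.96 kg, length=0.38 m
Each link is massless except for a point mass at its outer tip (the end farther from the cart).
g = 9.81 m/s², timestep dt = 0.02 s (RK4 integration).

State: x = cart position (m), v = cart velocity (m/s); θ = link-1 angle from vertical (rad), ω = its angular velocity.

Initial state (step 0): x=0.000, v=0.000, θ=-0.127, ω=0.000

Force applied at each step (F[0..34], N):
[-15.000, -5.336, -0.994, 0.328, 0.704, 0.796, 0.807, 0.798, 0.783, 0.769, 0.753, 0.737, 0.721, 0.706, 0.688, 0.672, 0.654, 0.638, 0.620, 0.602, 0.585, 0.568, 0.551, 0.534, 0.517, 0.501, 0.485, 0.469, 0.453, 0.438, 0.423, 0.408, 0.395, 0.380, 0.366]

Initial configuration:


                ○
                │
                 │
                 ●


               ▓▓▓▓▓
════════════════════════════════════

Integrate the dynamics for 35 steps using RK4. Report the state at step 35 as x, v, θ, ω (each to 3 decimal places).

apply F[0]=-15.000 → step 1: x=-0.003, v=-0.306, θ=-0.120, ω=0.735
apply F[1]=-5.336 → step 2: x=-0.010, v=-0.402, θ=-0.103, ω=0.928
apply F[2]=-0.994 → step 3: x=-0.018, v=-0.405, θ=-0.085, ω=0.888
apply F[3]=+0.328 → step 4: x=-0.026, v=-0.382, θ=-0.068, ω=0.789
apply F[4]=+0.704 → step 5: x=-0.033, v=-0.354, θ=-0.054, ω=0.683
apply F[5]=+0.796 → step 6: x=-0.040, v=-0.326, θ=-0.041, ω=0.586
apply F[6]=+0.807 → step 7: x=-0.046, v=-0.301, θ=-0.030, ω=0.501
apply F[7]=+0.798 → step 8: x=-0.052, v=-0.278, θ=-0.021, ω=0.427
apply F[8]=+0.783 → step 9: x=-0.058, v=-0.257, θ=-0.013, ω=0.363
apply F[9]=+0.769 → step 10: x=-0.063, v=-0.237, θ=-0.006, ω=0.307
apply F[10]=+0.753 → step 11: x=-0.067, v=-0.220, θ=-0.001, ω=0.259
apply F[11]=+0.737 → step 12: x=-0.071, v=-0.204, θ=0.004, ω=0.218
apply F[12]=+0.721 → step 13: x=-0.075, v=-0.189, θ=0.008, ω=0.182
apply F[13]=+0.706 → step 14: x=-0.079, v=-0.175, θ=0.012, ω=0.151
apply F[14]=+0.688 → step 15: x=-0.082, v=-0.162, θ=0.014, ω=0.124
apply F[15]=+0.672 → step 16: x=-0.085, v=-0.150, θ=0.017, ω=0.101
apply F[16]=+0.654 → step 17: x=-0.088, v=-0.139, θ=0.018, ω=0.081
apply F[17]=+0.638 → step 18: x=-0.091, v=-0.129, θ=0.020, ω=0.064
apply F[18]=+0.620 → step 19: x=-0.093, v=-0.119, θ=0.021, ω=0.049
apply F[19]=+0.602 → step 20: x=-0.096, v=-0.110, θ=0.022, ω=0.036
apply F[20]=+0.585 → step 21: x=-0.098, v=-0.102, θ=0.022, ω=0.026
apply F[21]=+0.568 → step 22: x=-0.100, v=-0.094, θ=0.023, ω=0.016
apply F[22]=+0.551 → step 23: x=-0.102, v=-0.087, θ=0.023, ω=0.008
apply F[23]=+0.534 → step 24: x=-0.103, v=-0.079, θ=0.023, ω=0.002
apply F[24]=+0.517 → step 25: x=-0.105, v=-0.073, θ=0.023, ω=-0.004
apply F[25]=+0.501 → step 26: x=-0.106, v=-0.066, θ=0.023, ω=-0.009
apply F[26]=+0.485 → step 27: x=-0.107, v=-0.060, θ=0.023, ω=-0.013
apply F[27]=+0.469 → step 28: x=-0.109, v=-0.055, θ=0.023, ω=-0.016
apply F[28]=+0.453 → step 29: x=-0.110, v=-0.049, θ=0.022, ω=-0.019
apply F[29]=+0.438 → step 30: x=-0.111, v=-0.044, θ=0.022, ω=-0.021
apply F[30]=+0.423 → step 31: x=-0.111, v=-0.039, θ=0.021, ω=-0.023
apply F[31]=+0.408 → step 32: x=-0.112, v=-0.034, θ=0.021, ω=-0.025
apply F[32]=+0.395 → step 33: x=-0.113, v=-0.030, θ=0.020, ω=-0.026
apply F[33]=+0.380 → step 34: x=-0.113, v=-0.026, θ=0.020, ω=-0.027
apply F[34]=+0.366 → step 35: x=-0.114, v=-0.021, θ=0.019, ω=-0.027

Answer: x=-0.114, v=-0.021, θ=0.019, ω=-0.027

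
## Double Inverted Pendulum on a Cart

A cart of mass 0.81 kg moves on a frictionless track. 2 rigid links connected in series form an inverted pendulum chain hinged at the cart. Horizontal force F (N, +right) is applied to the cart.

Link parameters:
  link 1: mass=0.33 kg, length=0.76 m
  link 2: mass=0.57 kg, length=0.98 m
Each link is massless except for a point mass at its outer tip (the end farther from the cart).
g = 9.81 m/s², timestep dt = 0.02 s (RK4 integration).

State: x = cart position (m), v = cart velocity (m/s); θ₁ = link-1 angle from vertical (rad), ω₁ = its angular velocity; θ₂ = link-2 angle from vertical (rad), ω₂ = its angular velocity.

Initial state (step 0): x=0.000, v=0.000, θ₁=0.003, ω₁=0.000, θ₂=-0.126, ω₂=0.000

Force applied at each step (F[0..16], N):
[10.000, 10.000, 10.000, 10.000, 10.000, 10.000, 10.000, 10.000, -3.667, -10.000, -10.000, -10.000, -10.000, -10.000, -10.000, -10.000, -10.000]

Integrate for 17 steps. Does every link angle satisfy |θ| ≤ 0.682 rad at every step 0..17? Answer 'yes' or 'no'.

Answer: yes

Derivation:
apply F[0]=+10.000 → step 1: x=0.002, v=0.246, θ₁=0.000, ω₁=-0.269, θ₂=-0.127, ω₂=-0.068
apply F[1]=+10.000 → step 2: x=0.010, v=0.494, θ₁=-0.008, ω₁=-0.543, θ₂=-0.129, ω₂=-0.133
apply F[2]=+10.000 → step 3: x=0.022, v=0.744, θ₁=-0.021, ω₁=-0.828, θ₂=-0.132, ω₂=-0.191
apply F[3]=+10.000 → step 4: x=0.040, v=0.996, θ₁=-0.041, ω₁=-1.128, θ₂=-0.136, ω₂=-0.240
apply F[4]=+10.000 → step 5: x=0.062, v=1.252, θ₁=-0.067, ω₁=-1.449, θ₂=-0.141, ω₂=-0.277
apply F[5]=+10.000 → step 6: x=0.090, v=1.511, θ₁=-0.099, ω₁=-1.791, θ₂=-0.147, ω₂=-0.300
apply F[6]=+10.000 → step 7: x=0.123, v=1.772, θ₁=-0.139, ω₁=-2.154, θ₂=-0.153, ω₂=-0.309
apply F[7]=+10.000 → step 8: x=0.161, v=2.031, θ₁=-0.185, ω₁=-2.532, θ₂=-0.160, ω₂=-0.309
apply F[8]=-3.667 → step 9: x=0.201, v=1.965, θ₁=-0.236, ω₁=-2.513, θ₂=-0.166, ω₂=-0.294
apply F[9]=-10.000 → step 10: x=0.238, v=1.761, θ₁=-0.284, ω₁=-2.351, θ₂=-0.171, ω₂=-0.256
apply F[10]=-10.000 → step 11: x=0.271, v=1.568, θ₁=-0.330, ω₁=-2.235, θ₂=-0.176, ω₂=-0.196
apply F[11]=-10.000 → step 12: x=0.301, v=1.384, θ₁=-0.374, ω₁=-2.161, θ₂=-0.179, ω₂=-0.116
apply F[12]=-10.000 → step 13: x=0.326, v=1.208, θ₁=-0.417, ω₁=-2.126, θ₂=-0.180, ω₂=-0.018
apply F[13]=-10.000 → step 14: x=0.349, v=1.038, θ₁=-0.459, ω₁=-2.124, θ₂=-0.179, ω₂=0.098
apply F[14]=-10.000 → step 15: x=0.368, v=0.872, θ₁=-0.502, ω₁=-2.151, θ₂=-0.176, ω₂=0.228
apply F[15]=-10.000 → step 16: x=0.384, v=0.708, θ₁=-0.545, ω₁=-2.201, θ₂=-0.170, ω₂=0.370
apply F[16]=-10.000 → step 17: x=0.396, v=0.544, θ₁=-0.590, ω₁=-2.270, θ₂=-0.161, ω₂=0.521
Max |angle| over trajectory = 0.590 rad; bound = 0.682 → within bound.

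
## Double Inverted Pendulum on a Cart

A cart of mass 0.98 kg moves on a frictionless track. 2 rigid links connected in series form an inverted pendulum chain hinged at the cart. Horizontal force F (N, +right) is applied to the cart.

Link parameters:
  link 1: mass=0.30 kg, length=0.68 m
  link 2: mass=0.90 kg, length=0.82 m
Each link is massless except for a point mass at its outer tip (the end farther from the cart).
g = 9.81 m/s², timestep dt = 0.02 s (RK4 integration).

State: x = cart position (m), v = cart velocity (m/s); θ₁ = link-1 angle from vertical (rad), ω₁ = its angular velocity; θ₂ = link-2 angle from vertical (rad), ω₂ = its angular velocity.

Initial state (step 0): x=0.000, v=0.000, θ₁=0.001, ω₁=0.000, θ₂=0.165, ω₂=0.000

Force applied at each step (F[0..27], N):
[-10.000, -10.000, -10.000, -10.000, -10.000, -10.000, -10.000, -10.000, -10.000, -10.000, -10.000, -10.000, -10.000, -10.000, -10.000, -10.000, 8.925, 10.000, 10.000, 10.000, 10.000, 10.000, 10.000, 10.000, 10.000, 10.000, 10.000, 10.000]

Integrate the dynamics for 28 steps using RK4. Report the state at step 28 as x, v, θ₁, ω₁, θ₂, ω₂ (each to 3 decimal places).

apply F[0]=-10.000 → step 1: x=-0.002, v=-0.204, θ₁=0.003, ω₁=0.172, θ₂=0.166, ω₂=0.144
apply F[1]=-10.000 → step 2: x=-0.008, v=-0.410, θ₁=0.008, ω₁=0.349, θ₂=0.171, ω₂=0.287
apply F[2]=-10.000 → step 3: x=-0.018, v=-0.616, θ₁=0.017, ω₁=0.533, θ₂=0.178, ω₂=0.425
apply F[3]=-10.000 → step 4: x=-0.033, v=-0.825, θ₁=0.029, ω₁=0.729, θ₂=0.188, ω₂=0.557
apply F[4]=-10.000 → step 5: x=-0.051, v=-1.037, θ₁=0.046, ω₁=0.942, θ₂=0.200, ω₂=0.680
apply F[5]=-10.000 → step 6: x=-0.074, v=-1.251, θ₁=0.067, ω₁=1.175, θ₂=0.215, ω₂=0.792
apply F[6]=-10.000 → step 7: x=-0.102, v=-1.469, θ₁=0.093, ω₁=1.432, θ₂=0.232, ω₂=0.888
apply F[7]=-10.000 → step 8: x=-0.133, v=-1.689, θ₁=0.125, ω₁=1.717, θ₂=0.250, ω₂=0.966
apply F[8]=-10.000 → step 9: x=-0.169, v=-1.910, θ₁=0.162, ω₁=2.032, θ₂=0.270, ω₂=1.022
apply F[9]=-10.000 → step 10: x=-0.209, v=-2.130, θ₁=0.206, ω₁=2.374, θ₂=0.291, ω₂=1.056
apply F[10]=-10.000 → step 11: x=-0.254, v=-2.344, θ₁=0.257, ω₁=2.736, θ₂=0.312, ω₂=1.070
apply F[11]=-10.000 → step 12: x=-0.303, v=-2.548, θ₁=0.316, ω₁=3.105, θ₂=0.334, ω₂=1.071
apply F[12]=-10.000 → step 13: x=-0.356, v=-2.735, θ₁=0.381, ω₁=3.461, θ₂=0.355, ω₂=1.072
apply F[13]=-10.000 → step 14: x=-0.412, v=-2.900, θ₁=0.454, ω₁=3.779, θ₂=0.377, ω₂=1.093
apply F[14]=-10.000 → step 15: x=-0.472, v=-3.039, θ₁=0.532, ω₁=4.041, θ₂=0.399, ω₂=1.151
apply F[15]=-10.000 → step 16: x=-0.534, v=-3.152, θ₁=0.615, ω₁=4.237, θ₂=0.423, ω₂=1.259
apply F[16]=+8.925 → step 17: x=-0.595, v=-2.972, θ₁=0.699, ω₁=4.201, θ₂=0.448, ω₂=1.255
apply F[17]=+10.000 → step 18: x=-0.653, v=-2.780, θ₁=0.783, ω₁=4.196, θ₂=0.473, ω₂=1.236
apply F[18]=+10.000 → step 19: x=-0.706, v=-2.587, θ₁=0.867, ω₁=4.223, θ₂=0.498, ω₂=1.216
apply F[19]=+10.000 → step 20: x=-0.756, v=-2.391, θ₁=0.952, ω₁=4.278, θ₂=0.522, ω₂=1.199
apply F[20]=+10.000 → step 21: x=-0.802, v=-2.191, θ₁=1.039, ω₁=4.355, θ₂=0.546, ω₂=1.191
apply F[21]=+10.000 → step 22: x=-0.844, v=-1.984, θ₁=1.127, ω₁=4.450, θ₂=0.570, ω₂=1.197
apply F[22]=+10.000 → step 23: x=-0.881, v=-1.770, θ₁=1.217, ω₁=4.560, θ₂=0.594, ω₂=1.221
apply F[23]=+10.000 → step 24: x=-0.914, v=-1.548, θ₁=1.309, ω₁=4.685, θ₂=0.619, ω₂=1.269
apply F[24]=+10.000 → step 25: x=-0.943, v=-1.315, θ₁=1.404, ω₁=4.822, θ₂=0.645, ω₂=1.345
apply F[25]=+10.000 → step 26: x=-0.967, v=-1.073, θ₁=1.502, ω₁=4.973, θ₂=0.673, ω₂=1.454
apply F[26]=+10.000 → step 27: x=-0.986, v=-0.820, θ₁=1.603, ω₁=5.136, θ₂=0.703, ω₂=1.602
apply F[27]=+10.000 → step 28: x=-1.000, v=-0.556, θ₁=1.708, ω₁=5.310, θ₂=0.737, ω₂=1.796

Answer: x=-1.000, v=-0.556, θ₁=1.708, ω₁=5.310, θ₂=0.737, ω₂=1.796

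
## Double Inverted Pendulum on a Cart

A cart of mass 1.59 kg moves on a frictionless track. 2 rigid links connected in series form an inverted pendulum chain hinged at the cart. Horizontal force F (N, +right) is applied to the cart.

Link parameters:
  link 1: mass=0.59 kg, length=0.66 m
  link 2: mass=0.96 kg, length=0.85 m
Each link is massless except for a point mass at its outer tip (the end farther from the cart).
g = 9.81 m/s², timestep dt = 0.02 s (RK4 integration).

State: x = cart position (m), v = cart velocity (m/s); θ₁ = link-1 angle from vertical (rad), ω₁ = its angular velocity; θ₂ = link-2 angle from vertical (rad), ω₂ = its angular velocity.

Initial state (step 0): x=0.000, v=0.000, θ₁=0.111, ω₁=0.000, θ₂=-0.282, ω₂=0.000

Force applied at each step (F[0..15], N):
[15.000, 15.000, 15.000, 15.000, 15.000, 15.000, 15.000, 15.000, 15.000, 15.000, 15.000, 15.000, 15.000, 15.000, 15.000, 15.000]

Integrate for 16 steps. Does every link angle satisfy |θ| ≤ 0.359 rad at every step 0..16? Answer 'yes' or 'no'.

apply F[0]=+15.000 → step 1: x=0.002, v=0.170, θ₁=0.110, ω₁=-0.073, θ₂=-0.284, ω₂=-0.204
apply F[1]=+15.000 → step 2: x=0.007, v=0.341, θ₁=0.108, ω₁=-0.148, θ₂=-0.290, ω₂=-0.408
apply F[2]=+15.000 → step 3: x=0.015, v=0.512, θ₁=0.104, ω₁=-0.226, θ₂=-0.300, ω₂=-0.612
apply F[3]=+15.000 → step 4: x=0.027, v=0.684, θ₁=0.099, ω₁=-0.311, θ₂=-0.315, ω₂=-0.814
apply F[4]=+15.000 → step 5: x=0.043, v=0.858, θ₁=0.092, ω₁=-0.405, θ₂=-0.333, ω₂=-1.014
apply F[5]=+15.000 → step 6: x=0.062, v=1.034, θ₁=0.083, ω₁=-0.509, θ₂=-0.355, ω₂=-1.211
apply F[6]=+15.000 → step 7: x=0.084, v=1.212, θ₁=0.071, ω₁=-0.628, θ₂=-0.381, ω₂=-1.404
apply F[7]=+15.000 → step 8: x=0.110, v=1.392, θ₁=0.057, ω₁=-0.763, θ₂=-0.411, ω₂=-1.591
apply F[8]=+15.000 → step 9: x=0.140, v=1.574, θ₁=0.041, ω₁=-0.919, θ₂=-0.445, ω₂=-1.770
apply F[9]=+15.000 → step 10: x=0.173, v=1.759, θ₁=0.021, ω₁=-1.098, θ₂=-0.482, ω₂=-1.938
apply F[10]=+15.000 → step 11: x=0.210, v=1.947, θ₁=-0.003, ω₁=-1.305, θ₂=-0.522, ω₂=-2.092
apply F[11]=+15.000 → step 12: x=0.251, v=2.137, θ₁=-0.032, ω₁=-1.542, θ₂=-0.566, ω₂=-2.228
apply F[12]=+15.000 → step 13: x=0.296, v=2.329, θ₁=-0.065, ω₁=-1.812, θ₂=-0.611, ω₂=-2.342
apply F[13]=+15.000 → step 14: x=0.344, v=2.522, θ₁=-0.105, ω₁=-2.117, θ₂=-0.659, ω₂=-2.428
apply F[14]=+15.000 → step 15: x=0.397, v=2.715, θ₁=-0.150, ω₁=-2.459, θ₂=-0.708, ω₂=-2.481
apply F[15]=+15.000 → step 16: x=0.453, v=2.905, θ₁=-0.203, ω₁=-2.838, θ₂=-0.758, ω₂=-2.494
Max |angle| over trajectory = 0.758 rad; bound = 0.359 → exceeded.

Answer: no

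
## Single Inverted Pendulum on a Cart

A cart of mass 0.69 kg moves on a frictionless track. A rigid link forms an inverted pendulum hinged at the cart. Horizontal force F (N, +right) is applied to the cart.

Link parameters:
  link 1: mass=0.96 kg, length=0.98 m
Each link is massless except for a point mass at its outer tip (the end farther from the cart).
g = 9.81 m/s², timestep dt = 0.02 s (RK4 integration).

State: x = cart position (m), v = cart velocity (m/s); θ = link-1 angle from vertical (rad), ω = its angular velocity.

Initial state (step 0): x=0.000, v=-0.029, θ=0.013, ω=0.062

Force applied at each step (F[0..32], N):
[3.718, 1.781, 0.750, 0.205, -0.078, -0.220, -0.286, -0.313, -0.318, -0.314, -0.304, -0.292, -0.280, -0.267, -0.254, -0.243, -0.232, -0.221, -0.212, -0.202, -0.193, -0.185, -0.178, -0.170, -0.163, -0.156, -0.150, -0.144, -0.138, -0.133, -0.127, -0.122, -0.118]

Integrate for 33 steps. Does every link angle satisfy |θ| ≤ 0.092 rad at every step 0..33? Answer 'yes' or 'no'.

apply F[0]=+3.718 → step 1: x=0.000, v=0.075, θ=0.013, ω=-0.042
apply F[1]=+1.781 → step 2: x=0.002, v=0.123, θ=0.012, ω=-0.088
apply F[2]=+0.750 → step 3: x=0.005, v=0.142, θ=0.010, ω=-0.105
apply F[3]=+0.205 → step 4: x=0.008, v=0.146, θ=0.008, ω=-0.107
apply F[4]=-0.078 → step 5: x=0.011, v=0.141, θ=0.006, ω=-0.101
apply F[5]=-0.220 → step 6: x=0.014, v=0.134, θ=0.004, ω=-0.093
apply F[6]=-0.286 → step 7: x=0.016, v=0.125, θ=0.002, ω=-0.083
apply F[7]=-0.313 → step 8: x=0.019, v=0.115, θ=0.001, ω=-0.073
apply F[8]=-0.318 → step 9: x=0.021, v=0.106, θ=-0.001, ω=-0.063
apply F[9]=-0.314 → step 10: x=0.023, v=0.097, θ=-0.002, ω=-0.055
apply F[10]=-0.304 → step 11: x=0.025, v=0.089, θ=-0.003, ω=-0.047
apply F[11]=-0.292 → step 12: x=0.026, v=0.082, θ=-0.004, ω=-0.040
apply F[12]=-0.280 → step 13: x=0.028, v=0.075, θ=-0.005, ω=-0.034
apply F[13]=-0.267 → step 14: x=0.029, v=0.068, θ=-0.005, ω=-0.028
apply F[14]=-0.254 → step 15: x=0.031, v=0.063, θ=-0.006, ω=-0.024
apply F[15]=-0.243 → step 16: x=0.032, v=0.057, θ=-0.006, ω=-0.019
apply F[16]=-0.232 → step 17: x=0.033, v=0.052, θ=-0.007, ω=-0.015
apply F[17]=-0.221 → step 18: x=0.034, v=0.048, θ=-0.007, ω=-0.012
apply F[18]=-0.212 → step 19: x=0.035, v=0.043, θ=-0.007, ω=-0.009
apply F[19]=-0.202 → step 20: x=0.036, v=0.039, θ=-0.007, ω=-0.007
apply F[20]=-0.193 → step 21: x=0.036, v=0.036, θ=-0.007, ω=-0.004
apply F[21]=-0.185 → step 22: x=0.037, v=0.032, θ=-0.007, ω=-0.002
apply F[22]=-0.178 → step 23: x=0.038, v=0.029, θ=-0.007, ω=-0.001
apply F[23]=-0.170 → step 24: x=0.038, v=0.026, θ=-0.007, ω=0.001
apply F[24]=-0.163 → step 25: x=0.039, v=0.024, θ=-0.007, ω=0.002
apply F[25]=-0.156 → step 26: x=0.039, v=0.021, θ=-0.007, ω=0.003
apply F[26]=-0.150 → step 27: x=0.040, v=0.019, θ=-0.007, ω=0.004
apply F[27]=-0.144 → step 28: x=0.040, v=0.017, θ=-0.007, ω=0.005
apply F[28]=-0.138 → step 29: x=0.040, v=0.015, θ=-0.007, ω=0.006
apply F[29]=-0.133 → step 30: x=0.041, v=0.013, θ=-0.007, ω=0.006
apply F[30]=-0.127 → step 31: x=0.041, v=0.011, θ=-0.007, ω=0.007
apply F[31]=-0.122 → step 32: x=0.041, v=0.009, θ=-0.007, ω=0.007
apply F[32]=-0.118 → step 33: x=0.041, v=0.007, θ=-0.007, ω=0.007
Max |angle| over trajectory = 0.013 rad; bound = 0.092 → within bound.

Answer: yes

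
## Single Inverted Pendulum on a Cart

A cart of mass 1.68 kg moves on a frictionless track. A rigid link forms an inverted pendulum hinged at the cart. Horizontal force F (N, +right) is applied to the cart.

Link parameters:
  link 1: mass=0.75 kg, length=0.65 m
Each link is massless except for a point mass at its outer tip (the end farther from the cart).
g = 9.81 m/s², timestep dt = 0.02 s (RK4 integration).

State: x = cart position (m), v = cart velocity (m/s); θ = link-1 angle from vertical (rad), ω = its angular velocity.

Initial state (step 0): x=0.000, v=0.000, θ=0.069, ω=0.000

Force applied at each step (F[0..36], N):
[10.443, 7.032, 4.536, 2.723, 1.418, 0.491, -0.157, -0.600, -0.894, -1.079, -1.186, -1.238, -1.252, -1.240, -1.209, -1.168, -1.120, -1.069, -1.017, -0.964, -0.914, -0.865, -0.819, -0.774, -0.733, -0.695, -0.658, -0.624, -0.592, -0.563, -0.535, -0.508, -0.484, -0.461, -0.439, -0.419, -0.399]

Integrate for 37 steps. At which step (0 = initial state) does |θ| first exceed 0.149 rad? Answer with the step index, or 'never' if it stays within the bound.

Answer: never

Derivation:
apply F[0]=+10.443 → step 1: x=0.001, v=0.118, θ=0.067, ω=-0.161
apply F[1]=+7.032 → step 2: x=0.004, v=0.196, θ=0.063, ω=-0.260
apply F[2]=+4.536 → step 3: x=0.009, v=0.245, θ=0.057, ω=-0.317
apply F[3]=+2.723 → step 4: x=0.014, v=0.272, θ=0.051, ω=-0.343
apply F[4]=+1.418 → step 5: x=0.019, v=0.285, θ=0.044, ω=-0.348
apply F[5]=+0.491 → step 6: x=0.025, v=0.287, θ=0.037, ω=-0.340
apply F[6]=-0.157 → step 7: x=0.031, v=0.283, θ=0.030, ω=-0.322
apply F[7]=-0.600 → step 8: x=0.036, v=0.273, θ=0.024, ω=-0.299
apply F[8]=-0.894 → step 9: x=0.042, v=0.261, θ=0.018, ω=-0.274
apply F[9]=-1.079 → step 10: x=0.047, v=0.246, θ=0.013, ω=-0.247
apply F[10]=-1.186 → step 11: x=0.052, v=0.231, θ=0.009, ω=-0.221
apply F[11]=-1.238 → step 12: x=0.056, v=0.216, θ=0.004, ω=-0.195
apply F[12]=-1.252 → step 13: x=0.060, v=0.201, θ=0.001, ω=-0.171
apply F[13]=-1.240 → step 14: x=0.064, v=0.186, θ=-0.002, ω=-0.149
apply F[14]=-1.209 → step 15: x=0.068, v=0.172, θ=-0.005, ω=-0.128
apply F[15]=-1.168 → step 16: x=0.071, v=0.159, θ=-0.008, ω=-0.110
apply F[16]=-1.120 → step 17: x=0.074, v=0.146, θ=-0.010, ω=-0.093
apply F[17]=-1.069 → step 18: x=0.077, v=0.134, θ=-0.011, ω=-0.078
apply F[18]=-1.017 → step 19: x=0.079, v=0.123, θ=-0.013, ω=-0.064
apply F[19]=-0.964 → step 20: x=0.082, v=0.113, θ=-0.014, ω=-0.053
apply F[20]=-0.914 → step 21: x=0.084, v=0.103, θ=-0.015, ω=-0.042
apply F[21]=-0.865 → step 22: x=0.086, v=0.094, θ=-0.016, ω=-0.033
apply F[22]=-0.819 → step 23: x=0.088, v=0.086, θ=-0.016, ω=-0.025
apply F[23]=-0.774 → step 24: x=0.089, v=0.078, θ=-0.017, ω=-0.018
apply F[24]=-0.733 → step 25: x=0.091, v=0.071, θ=-0.017, ω=-0.012
apply F[25]=-0.695 → step 26: x=0.092, v=0.064, θ=-0.017, ω=-0.006
apply F[26]=-0.658 → step 27: x=0.093, v=0.058, θ=-0.017, ω=-0.002
apply F[27]=-0.624 → step 28: x=0.095, v=0.052, θ=-0.017, ω=0.002
apply F[28]=-0.592 → step 29: x=0.096, v=0.046, θ=-0.017, ω=0.005
apply F[29]=-0.563 → step 30: x=0.096, v=0.041, θ=-0.017, ω=0.008
apply F[30]=-0.535 → step 31: x=0.097, v=0.036, θ=-0.017, ω=0.011
apply F[31]=-0.508 → step 32: x=0.098, v=0.032, θ=-0.017, ω=0.013
apply F[32]=-0.484 → step 33: x=0.098, v=0.027, θ=-0.016, ω=0.015
apply F[33]=-0.461 → step 34: x=0.099, v=0.023, θ=-0.016, ω=0.016
apply F[34]=-0.439 → step 35: x=0.099, v=0.020, θ=-0.016, ω=0.017
apply F[35]=-0.419 → step 36: x=0.100, v=0.016, θ=-0.015, ω=0.018
apply F[36]=-0.399 → step 37: x=0.100, v=0.012, θ=-0.015, ω=0.019
max |θ| = 0.069 ≤ 0.149 over all 38 states.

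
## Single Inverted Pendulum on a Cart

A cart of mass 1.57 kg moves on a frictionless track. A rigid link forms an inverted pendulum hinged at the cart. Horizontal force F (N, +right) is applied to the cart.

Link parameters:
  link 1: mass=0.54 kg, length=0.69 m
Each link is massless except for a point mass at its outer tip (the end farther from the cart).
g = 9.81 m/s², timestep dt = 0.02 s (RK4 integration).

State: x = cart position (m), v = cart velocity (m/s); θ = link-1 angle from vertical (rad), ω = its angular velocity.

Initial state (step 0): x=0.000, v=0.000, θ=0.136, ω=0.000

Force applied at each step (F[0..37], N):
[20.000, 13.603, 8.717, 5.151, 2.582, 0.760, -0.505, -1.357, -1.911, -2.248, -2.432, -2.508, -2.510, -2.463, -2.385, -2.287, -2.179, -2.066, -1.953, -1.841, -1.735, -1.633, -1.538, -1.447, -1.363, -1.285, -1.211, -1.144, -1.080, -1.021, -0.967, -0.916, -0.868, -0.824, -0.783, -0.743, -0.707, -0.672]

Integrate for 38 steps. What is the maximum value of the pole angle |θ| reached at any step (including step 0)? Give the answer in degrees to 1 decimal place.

apply F[0]=+20.000 → step 1: x=0.002, v=0.244, θ=0.133, ω=-0.313
apply F[1]=+13.603 → step 2: x=0.009, v=0.408, θ=0.125, ω=-0.511
apply F[2]=+8.717 → step 3: x=0.018, v=0.511, θ=0.113, ω=-0.625
apply F[3]=+5.151 → step 4: x=0.029, v=0.569, θ=0.100, ω=-0.679
apply F[4]=+2.582 → step 5: x=0.041, v=0.596, θ=0.087, ω=-0.691
apply F[5]=+0.760 → step 6: x=0.053, v=0.601, θ=0.073, ω=-0.675
apply F[6]=-0.505 → step 7: x=0.064, v=0.590, θ=0.060, ω=-0.641
apply F[7]=-1.357 → step 8: x=0.076, v=0.569, θ=0.047, ω=-0.596
apply F[8]=-1.911 → step 9: x=0.087, v=0.542, θ=0.036, ω=-0.545
apply F[9]=-2.248 → step 10: x=0.098, v=0.511, θ=0.026, ω=-0.492
apply F[10]=-2.432 → step 11: x=0.108, v=0.479, θ=0.016, ω=-0.439
apply F[11]=-2.508 → step 12: x=0.117, v=0.446, θ=0.008, ω=-0.388
apply F[12]=-2.510 → step 13: x=0.125, v=0.414, θ=0.001, ω=-0.340
apply F[13]=-2.463 → step 14: x=0.133, v=0.383, θ=-0.006, ω=-0.295
apply F[14]=-2.385 → step 15: x=0.141, v=0.353, θ=-0.011, ω=-0.254
apply F[15]=-2.287 → step 16: x=0.148, v=0.325, θ=-0.016, ω=-0.217
apply F[16]=-2.179 → step 17: x=0.154, v=0.298, θ=-0.020, ω=-0.184
apply F[17]=-2.066 → step 18: x=0.159, v=0.273, θ=-0.023, ω=-0.154
apply F[18]=-1.953 → step 19: x=0.165, v=0.250, θ=-0.026, ω=-0.127
apply F[19]=-1.841 → step 20: x=0.170, v=0.228, θ=-0.028, ω=-0.104
apply F[20]=-1.735 → step 21: x=0.174, v=0.208, θ=-0.030, ω=-0.083
apply F[21]=-1.633 → step 22: x=0.178, v=0.190, θ=-0.032, ω=-0.065
apply F[22]=-1.538 → step 23: x=0.181, v=0.172, θ=-0.033, ω=-0.049
apply F[23]=-1.447 → step 24: x=0.185, v=0.156, θ=-0.034, ω=-0.035
apply F[24]=-1.363 → step 25: x=0.188, v=0.141, θ=-0.034, ω=-0.022
apply F[25]=-1.285 → step 26: x=0.190, v=0.127, θ=-0.035, ω=-0.012
apply F[26]=-1.211 → step 27: x=0.193, v=0.114, θ=-0.035, ω=-0.003
apply F[27]=-1.144 → step 28: x=0.195, v=0.102, θ=-0.035, ω=0.005
apply F[28]=-1.080 → step 29: x=0.197, v=0.090, θ=-0.034, ω=0.012
apply F[29]=-1.021 → step 30: x=0.199, v=0.079, θ=-0.034, ω=0.018
apply F[30]=-0.967 → step 31: x=0.200, v=0.069, θ=-0.034, ω=0.022
apply F[31]=-0.916 → step 32: x=0.201, v=0.060, θ=-0.033, ω=0.027
apply F[32]=-0.868 → step 33: x=0.202, v=0.051, θ=-0.033, ω=0.030
apply F[33]=-0.824 → step 34: x=0.203, v=0.043, θ=-0.032, ω=0.033
apply F[34]=-0.783 → step 35: x=0.204, v=0.035, θ=-0.031, ω=0.035
apply F[35]=-0.743 → step 36: x=0.205, v=0.028, θ=-0.031, ω=0.037
apply F[36]=-0.707 → step 37: x=0.205, v=0.021, θ=-0.030, ω=0.038
apply F[37]=-0.672 → step 38: x=0.206, v=0.014, θ=-0.029, ω=0.039
Max |angle| over trajectory = 0.136 rad = 7.8°.

Answer: 7.8°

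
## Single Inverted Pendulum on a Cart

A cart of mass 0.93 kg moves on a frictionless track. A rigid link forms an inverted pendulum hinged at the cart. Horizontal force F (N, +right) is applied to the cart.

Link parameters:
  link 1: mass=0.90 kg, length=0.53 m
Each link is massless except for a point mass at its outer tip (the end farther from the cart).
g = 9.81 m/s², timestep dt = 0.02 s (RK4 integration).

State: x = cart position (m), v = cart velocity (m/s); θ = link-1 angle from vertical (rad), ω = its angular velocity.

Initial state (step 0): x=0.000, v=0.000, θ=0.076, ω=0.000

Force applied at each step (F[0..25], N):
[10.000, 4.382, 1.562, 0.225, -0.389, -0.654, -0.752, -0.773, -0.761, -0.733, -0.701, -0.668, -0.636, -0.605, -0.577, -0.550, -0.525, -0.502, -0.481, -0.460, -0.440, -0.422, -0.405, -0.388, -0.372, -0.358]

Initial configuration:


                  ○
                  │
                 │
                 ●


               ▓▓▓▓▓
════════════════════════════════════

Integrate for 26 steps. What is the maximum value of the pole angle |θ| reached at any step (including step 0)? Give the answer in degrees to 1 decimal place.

Answer: 4.4°

Derivation:
apply F[0]=+10.000 → step 1: x=0.002, v=0.200, θ=0.073, ω=-0.348
apply F[1]=+4.382 → step 2: x=0.007, v=0.281, θ=0.064, ω=-0.475
apply F[2]=+1.562 → step 3: x=0.013, v=0.303, θ=0.055, ω=-0.496
apply F[3]=+0.225 → step 4: x=0.019, v=0.299, θ=0.045, ω=-0.469
apply F[4]=-0.389 → step 5: x=0.024, v=0.283, θ=0.036, ω=-0.424
apply F[5]=-0.654 → step 6: x=0.030, v=0.263, θ=0.028, ω=-0.374
apply F[6]=-0.752 → step 7: x=0.035, v=0.242, θ=0.021, ω=-0.326
apply F[7]=-0.773 → step 8: x=0.040, v=0.222, θ=0.015, ω=-0.281
apply F[8]=-0.761 → step 9: x=0.044, v=0.203, θ=0.010, ω=-0.242
apply F[9]=-0.733 → step 10: x=0.048, v=0.186, θ=0.005, ω=-0.206
apply F[10]=-0.701 → step 11: x=0.051, v=0.170, θ=0.002, ω=-0.176
apply F[11]=-0.668 → step 12: x=0.055, v=0.156, θ=-0.002, ω=-0.149
apply F[12]=-0.636 → step 13: x=0.058, v=0.143, θ=-0.004, ω=-0.125
apply F[13]=-0.605 → step 14: x=0.060, v=0.131, θ=-0.007, ω=-0.105
apply F[14]=-0.577 → step 15: x=0.063, v=0.120, θ=-0.009, ω=-0.087
apply F[15]=-0.550 → step 16: x=0.065, v=0.110, θ=-0.010, ω=-0.071
apply F[16]=-0.525 → step 17: x=0.067, v=0.101, θ=-0.012, ω=-0.058
apply F[17]=-0.502 → step 18: x=0.069, v=0.092, θ=-0.013, ω=-0.046
apply F[18]=-0.481 → step 19: x=0.071, v=0.084, θ=-0.013, ω=-0.036
apply F[19]=-0.460 → step 20: x=0.073, v=0.077, θ=-0.014, ω=-0.028
apply F[20]=-0.440 → step 21: x=0.074, v=0.070, θ=-0.015, ω=-0.020
apply F[21]=-0.422 → step 22: x=0.075, v=0.064, θ=-0.015, ω=-0.014
apply F[22]=-0.405 → step 23: x=0.077, v=0.058, θ=-0.015, ω=-0.008
apply F[23]=-0.388 → step 24: x=0.078, v=0.053, θ=-0.015, ω=-0.004
apply F[24]=-0.372 → step 25: x=0.079, v=0.048, θ=-0.015, ω=0.000
apply F[25]=-0.358 → step 26: x=0.080, v=0.043, θ=-0.015, ω=0.004
Max |angle| over trajectory = 0.076 rad = 4.4°.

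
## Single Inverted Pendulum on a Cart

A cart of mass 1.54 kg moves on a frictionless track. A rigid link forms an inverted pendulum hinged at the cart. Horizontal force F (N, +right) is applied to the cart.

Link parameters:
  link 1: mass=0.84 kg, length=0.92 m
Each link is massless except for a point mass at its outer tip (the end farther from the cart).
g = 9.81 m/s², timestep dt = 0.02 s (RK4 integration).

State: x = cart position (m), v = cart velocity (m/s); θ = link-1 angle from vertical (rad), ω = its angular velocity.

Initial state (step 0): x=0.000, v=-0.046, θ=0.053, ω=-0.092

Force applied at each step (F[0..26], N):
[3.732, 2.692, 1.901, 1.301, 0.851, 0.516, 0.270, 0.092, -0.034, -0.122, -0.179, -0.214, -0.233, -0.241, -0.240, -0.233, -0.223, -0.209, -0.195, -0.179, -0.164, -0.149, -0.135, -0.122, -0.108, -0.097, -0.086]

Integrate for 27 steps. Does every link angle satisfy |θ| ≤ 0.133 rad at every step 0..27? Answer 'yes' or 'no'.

apply F[0]=+3.732 → step 1: x=-0.000, v=-0.003, θ=0.051, ω=-0.127
apply F[1]=+2.692 → step 2: x=-0.000, v=0.027, θ=0.048, ω=-0.149
apply F[2]=+1.901 → step 3: x=0.000, v=0.046, θ=0.045, ω=-0.161
apply F[3]=+1.301 → step 4: x=0.002, v=0.058, θ=0.042, ω=-0.165
apply F[4]=+0.851 → step 5: x=0.003, v=0.065, θ=0.038, ω=-0.163
apply F[5]=+0.516 → step 6: x=0.004, v=0.068, θ=0.035, ω=-0.159
apply F[6]=+0.270 → step 7: x=0.005, v=0.068, θ=0.032, ω=-0.151
apply F[7]=+0.092 → step 8: x=0.007, v=0.066, θ=0.029, ω=-0.143
apply F[8]=-0.034 → step 9: x=0.008, v=0.062, θ=0.026, ω=-0.133
apply F[9]=-0.122 → step 10: x=0.009, v=0.058, θ=0.024, ω=-0.123
apply F[10]=-0.179 → step 11: x=0.010, v=0.053, θ=0.021, ω=-0.113
apply F[11]=-0.214 → step 12: x=0.011, v=0.048, θ=0.019, ω=-0.103
apply F[12]=-0.233 → step 13: x=0.012, v=0.044, θ=0.017, ω=-0.094
apply F[13]=-0.241 → step 14: x=0.013, v=0.039, θ=0.016, ω=-0.085
apply F[14]=-0.240 → step 15: x=0.014, v=0.034, θ=0.014, ω=-0.077
apply F[15]=-0.233 → step 16: x=0.015, v=0.029, θ=0.012, ω=-0.069
apply F[16]=-0.223 → step 17: x=0.015, v=0.025, θ=0.011, ω=-0.062
apply F[17]=-0.209 → step 18: x=0.016, v=0.021, θ=0.010, ω=-0.056
apply F[18]=-0.195 → step 19: x=0.016, v=0.018, θ=0.009, ω=-0.050
apply F[19]=-0.179 → step 20: x=0.016, v=0.015, θ=0.008, ω=-0.045
apply F[20]=-0.164 → step 21: x=0.017, v=0.012, θ=0.007, ω=-0.040
apply F[21]=-0.149 → step 22: x=0.017, v=0.009, θ=0.006, ω=-0.035
apply F[22]=-0.135 → step 23: x=0.017, v=0.007, θ=0.006, ω=-0.032
apply F[23]=-0.122 → step 24: x=0.017, v=0.005, θ=0.005, ω=-0.028
apply F[24]=-0.108 → step 25: x=0.017, v=0.003, θ=0.005, ω=-0.025
apply F[25]=-0.097 → step 26: x=0.017, v=0.001, θ=0.004, ω=-0.022
apply F[26]=-0.086 → step 27: x=0.017, v=-0.001, θ=0.004, ω=-0.020
Max |angle| over trajectory = 0.053 rad; bound = 0.133 → within bound.

Answer: yes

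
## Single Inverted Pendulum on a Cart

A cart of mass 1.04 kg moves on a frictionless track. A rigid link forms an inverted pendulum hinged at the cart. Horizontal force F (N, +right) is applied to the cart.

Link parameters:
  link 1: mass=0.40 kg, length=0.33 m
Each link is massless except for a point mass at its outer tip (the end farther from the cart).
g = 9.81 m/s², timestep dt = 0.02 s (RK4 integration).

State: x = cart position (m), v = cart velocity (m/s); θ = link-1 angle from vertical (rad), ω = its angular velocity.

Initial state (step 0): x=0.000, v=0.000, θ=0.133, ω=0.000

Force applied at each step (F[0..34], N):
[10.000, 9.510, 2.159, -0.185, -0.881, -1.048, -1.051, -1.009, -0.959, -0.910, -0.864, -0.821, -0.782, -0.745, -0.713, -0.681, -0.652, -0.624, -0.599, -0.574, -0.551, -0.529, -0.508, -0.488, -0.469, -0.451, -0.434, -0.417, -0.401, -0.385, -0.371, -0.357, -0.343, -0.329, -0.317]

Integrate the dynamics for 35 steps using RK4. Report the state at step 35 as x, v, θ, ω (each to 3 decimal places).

Answer: x=0.116, v=0.028, θ=-0.021, ω=0.030

Derivation:
apply F[0]=+10.000 → step 1: x=0.002, v=0.181, θ=0.128, ω=-0.467
apply F[1]=+9.510 → step 2: x=0.007, v=0.354, θ=0.115, ω=-0.914
apply F[2]=+2.159 → step 3: x=0.015, v=0.388, θ=0.096, ω=-0.954
apply F[3]=-0.185 → step 4: x=0.022, v=0.378, θ=0.078, ω=-0.872
apply F[4]=-0.881 → step 5: x=0.030, v=0.356, θ=0.061, ω=-0.765
apply F[5]=-1.048 → step 6: x=0.036, v=0.332, θ=0.047, ω=-0.660
apply F[6]=-1.051 → step 7: x=0.043, v=0.309, θ=0.035, ω=-0.565
apply F[7]=-1.009 → step 8: x=0.049, v=0.287, θ=0.024, ω=-0.482
apply F[8]=-0.959 → step 9: x=0.054, v=0.267, θ=0.015, ω=-0.410
apply F[9]=-0.910 → step 10: x=0.060, v=0.249, θ=0.008, ω=-0.347
apply F[10]=-0.864 → step 11: x=0.064, v=0.232, θ=0.002, ω=-0.293
apply F[11]=-0.821 → step 12: x=0.069, v=0.216, θ=-0.004, ω=-0.246
apply F[12]=-0.782 → step 13: x=0.073, v=0.202, θ=-0.008, ω=-0.206
apply F[13]=-0.745 → step 14: x=0.077, v=0.188, θ=-0.012, ω=-0.171
apply F[14]=-0.713 → step 15: x=0.081, v=0.175, θ=-0.015, ω=-0.141
apply F[15]=-0.681 → step 16: x=0.084, v=0.164, θ=-0.018, ω=-0.115
apply F[16]=-0.652 → step 17: x=0.087, v=0.152, θ=-0.020, ω=-0.092
apply F[17]=-0.624 → step 18: x=0.090, v=0.142, θ=-0.022, ω=-0.073
apply F[18]=-0.599 → step 19: x=0.093, v=0.132, θ=-0.023, ω=-0.056
apply F[19]=-0.574 → step 20: x=0.095, v=0.123, θ=-0.024, ω=-0.042
apply F[20]=-0.551 → step 21: x=0.098, v=0.114, θ=-0.024, ω=-0.030
apply F[21]=-0.529 → step 22: x=0.100, v=0.106, θ=-0.025, ω=-0.019
apply F[22]=-0.508 → step 23: x=0.102, v=0.098, θ=-0.025, ω=-0.010
apply F[23]=-0.488 → step 24: x=0.104, v=0.090, θ=-0.025, ω=-0.003
apply F[24]=-0.469 → step 25: x=0.106, v=0.083, θ=-0.025, ω=0.004
apply F[25]=-0.451 → step 26: x=0.107, v=0.077, θ=-0.025, ω=0.009
apply F[26]=-0.434 → step 27: x=0.109, v=0.070, θ=-0.025, ω=0.014
apply F[27]=-0.417 → step 28: x=0.110, v=0.064, θ=-0.025, ω=0.017
apply F[28]=-0.401 → step 29: x=0.111, v=0.058, θ=-0.024, ω=0.020
apply F[29]=-0.385 → step 30: x=0.112, v=0.053, θ=-0.024, ω=0.023
apply F[30]=-0.371 → step 31: x=0.113, v=0.047, θ=-0.023, ω=0.025
apply F[31]=-0.357 → step 32: x=0.114, v=0.042, θ=-0.023, ω=0.027
apply F[32]=-0.343 → step 33: x=0.115, v=0.037, θ=-0.022, ω=0.028
apply F[33]=-0.329 → step 34: x=0.116, v=0.033, θ=-0.022, ω=0.029
apply F[34]=-0.317 → step 35: x=0.116, v=0.028, θ=-0.021, ω=0.030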